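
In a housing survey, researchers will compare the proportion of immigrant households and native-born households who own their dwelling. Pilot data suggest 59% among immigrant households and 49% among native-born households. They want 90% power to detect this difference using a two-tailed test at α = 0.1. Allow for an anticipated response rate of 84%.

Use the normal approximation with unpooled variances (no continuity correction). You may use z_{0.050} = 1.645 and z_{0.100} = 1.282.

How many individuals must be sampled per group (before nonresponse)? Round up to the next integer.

n = (z_{α/2} + z_β)² · [p₁(1−p₁) + p₂(1−p₂)] / (p₁ − p₂)²
  = (1.645 + 1.282)² · (0.59·0.41 + 0.49·0.51) / (0.10)²
  = (2.927)² · (0.2419 + 0.2499) / 0.0100
  = 8.5673 · 0.4918 / 0.0100
  = 421.34
Adjust for 84% response: 421.34 / 0.84 = 501.60.
Round up → n = 502 per group.

n = 502 per group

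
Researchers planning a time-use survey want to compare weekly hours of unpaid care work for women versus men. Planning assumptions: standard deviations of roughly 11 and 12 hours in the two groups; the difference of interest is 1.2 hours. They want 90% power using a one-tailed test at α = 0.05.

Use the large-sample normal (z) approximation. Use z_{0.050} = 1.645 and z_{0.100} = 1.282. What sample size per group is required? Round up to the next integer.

n = 1577 per group

n = (z_α + z_β)² · (σ₁² + σ₂²) / δ²
  = (1.645 + 1.282)² · (11² + 12² = 265) / 1.2²
  = 8.5673 · 265 / 1.44
  = 1576.63
Round up → n = 1577 per group.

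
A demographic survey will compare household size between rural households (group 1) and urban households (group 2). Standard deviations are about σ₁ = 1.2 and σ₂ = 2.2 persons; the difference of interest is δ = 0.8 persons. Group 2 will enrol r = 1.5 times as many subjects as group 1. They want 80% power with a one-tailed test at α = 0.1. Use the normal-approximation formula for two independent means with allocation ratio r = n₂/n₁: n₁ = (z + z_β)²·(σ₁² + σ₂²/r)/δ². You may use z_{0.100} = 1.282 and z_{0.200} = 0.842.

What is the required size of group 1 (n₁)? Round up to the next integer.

n₁ = (z_α + z_β)² · (σ₁² + σ₂²/r) / δ²
   = (1.282 + 0.842)² · (1.2² + 2.2²/1.5) / 0.8²
   = 4.5114 · (1.44 + 3.2267) / 0.64
   = 4.5114 · 4.6667 / 0.64
   = 32.90
Round up → n₁ = 33; n₂ = r·n₁ = 1.5 × 33 = 50.

n₁ = 33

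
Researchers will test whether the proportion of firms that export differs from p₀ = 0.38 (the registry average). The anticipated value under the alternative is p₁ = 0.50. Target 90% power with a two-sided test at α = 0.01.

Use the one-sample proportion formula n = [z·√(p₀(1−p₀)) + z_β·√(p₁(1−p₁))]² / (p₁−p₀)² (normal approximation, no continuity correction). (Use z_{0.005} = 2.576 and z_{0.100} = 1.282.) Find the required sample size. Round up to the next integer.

n = [z_{α/2}·√(p₀q₀) + z_β·√(p₁q₁)]² / (p₁ − p₀)²
  = [2.576·√(0.38·0.62) + 1.282·√(0.50·0.50)]² / (0.12)²
  = [2.576·0.4854 + 1.282·0.5000]² / 0.0144
  = [1.8914]² / 0.0144
  = 248.42
Round up → n = 249.

n = 249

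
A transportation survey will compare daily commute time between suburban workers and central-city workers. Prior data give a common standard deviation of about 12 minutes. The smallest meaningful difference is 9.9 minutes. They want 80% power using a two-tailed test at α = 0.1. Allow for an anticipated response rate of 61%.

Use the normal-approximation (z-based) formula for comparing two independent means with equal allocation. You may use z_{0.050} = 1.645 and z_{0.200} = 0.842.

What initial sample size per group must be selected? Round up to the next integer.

n = (z_{α/2} + z_β)² · (σ₁² + σ₂²) / δ²
  = (1.645 + 0.842)² · (2·12² = 288) / 9.9²
  = 6.1852 · 288 / 98.01
  = 18.17
Adjust for 61% response: 18.17 / 0.61 = 29.80.
Round up → n = 30 per group.

n = 30 per group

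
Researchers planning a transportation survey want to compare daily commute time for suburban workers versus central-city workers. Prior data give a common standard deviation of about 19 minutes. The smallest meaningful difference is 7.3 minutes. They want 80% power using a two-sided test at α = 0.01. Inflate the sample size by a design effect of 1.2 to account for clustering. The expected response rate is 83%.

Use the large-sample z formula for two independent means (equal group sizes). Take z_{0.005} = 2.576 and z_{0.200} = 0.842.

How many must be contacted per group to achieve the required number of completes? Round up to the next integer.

n = 229 per group

n = (z_{α/2} + z_β)² · (σ₁² + σ₂²) / δ²
  = (2.576 + 0.842)² · (2·19² = 722) / 7.3²
  = 11.6827 · 722 / 53.29
  = 158.28
Design effect: 1.2 × 158.28 = 189.94.
Adjust for 83% response: 189.94 / 0.83 = 228.84.
Round up → n = 229 per group.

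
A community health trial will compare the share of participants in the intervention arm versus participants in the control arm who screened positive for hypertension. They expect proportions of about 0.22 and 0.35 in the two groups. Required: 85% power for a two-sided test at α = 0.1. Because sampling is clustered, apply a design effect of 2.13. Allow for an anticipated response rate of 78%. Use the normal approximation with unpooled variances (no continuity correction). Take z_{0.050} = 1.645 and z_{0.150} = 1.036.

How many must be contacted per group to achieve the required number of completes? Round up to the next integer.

n = 464 per group

n = (z_{α/2} + z_β)² · [p₁(1−p₁) + p₂(1−p₂)] / (p₁ − p₂)²
  = (1.645 + 1.036)² · (0.22·0.78 + 0.35·0.65) / (-0.13)²
  = (2.681)² · (0.1716 + 0.2275) / 0.0169
  = 7.1878 · 0.3991 / 0.0169
  = 169.74
Design effect: 2.13 × 169.74 = 361.55.
Adjust for 78% response: 361.55 / 0.78 = 463.53.
Round up → n = 464 per group.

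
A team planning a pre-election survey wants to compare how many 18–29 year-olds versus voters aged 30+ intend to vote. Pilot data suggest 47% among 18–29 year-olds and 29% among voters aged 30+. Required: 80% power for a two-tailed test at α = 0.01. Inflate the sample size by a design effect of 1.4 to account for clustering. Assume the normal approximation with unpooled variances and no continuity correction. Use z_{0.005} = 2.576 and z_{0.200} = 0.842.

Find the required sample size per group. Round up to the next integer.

n = (z_{α/2} + z_β)² · [p₁(1−p₁) + p₂(1−p₂)] / (p₁ − p₂)²
  = (2.576 + 0.842)² · (0.47·0.53 + 0.29·0.71) / (0.18)²
  = (3.418)² · (0.2491 + 0.2059) / 0.0324
  = 11.6827 · 0.4550 / 0.0324
  = 164.06
Design effect: 1.4 × 164.06 = 229.69.
Round up → n = 230 per group.

n = 230 per group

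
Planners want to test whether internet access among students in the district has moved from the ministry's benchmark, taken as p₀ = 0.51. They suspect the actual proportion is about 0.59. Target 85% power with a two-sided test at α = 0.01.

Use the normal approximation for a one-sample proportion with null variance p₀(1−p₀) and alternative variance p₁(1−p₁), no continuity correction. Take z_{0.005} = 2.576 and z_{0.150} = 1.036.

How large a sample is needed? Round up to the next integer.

n = 505

n = [z_{α/2}·√(p₀q₀) + z_β·√(p₁q₁)]² / (p₁ − p₀)²
  = [2.576·√(0.51·0.49) + 1.036·√(0.59·0.41)]² / (0.08)²
  = [2.576·0.4999 + 1.036·0.4918]² / 0.0064
  = [1.7973]² / 0.0064
  = 504.72
Round up → n = 505.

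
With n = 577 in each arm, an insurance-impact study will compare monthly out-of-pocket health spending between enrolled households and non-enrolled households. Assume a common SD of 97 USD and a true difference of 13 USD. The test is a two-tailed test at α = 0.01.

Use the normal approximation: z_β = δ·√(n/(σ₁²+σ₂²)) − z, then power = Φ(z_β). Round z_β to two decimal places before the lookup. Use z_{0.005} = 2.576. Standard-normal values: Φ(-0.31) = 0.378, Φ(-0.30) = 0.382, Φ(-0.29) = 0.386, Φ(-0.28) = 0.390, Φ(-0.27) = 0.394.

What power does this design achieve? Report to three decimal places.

z_β = δ·√(n/(σ₁²+σ₂²)) − z_{α/2}
    = 13 · √(577/18818) − 2.576
    = 13 · 0.17511 − 2.576
    = 2.2764 − 2.576 = -0.2996 → -0.30
Power = Φ(-0.30) = 0.382.

Power ≈ 0.382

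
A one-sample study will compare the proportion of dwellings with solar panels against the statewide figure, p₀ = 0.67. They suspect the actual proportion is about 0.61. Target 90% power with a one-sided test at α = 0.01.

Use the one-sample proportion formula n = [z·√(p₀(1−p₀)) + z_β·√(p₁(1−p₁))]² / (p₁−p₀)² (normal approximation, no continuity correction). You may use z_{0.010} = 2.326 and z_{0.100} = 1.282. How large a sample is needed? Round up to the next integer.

n = 821

n = [z_α·√(p₀q₀) + z_β·√(p₁q₁)]² / (p₁ − p₀)²
  = [2.326·√(0.67·0.33) + 1.282·√(0.61·0.39)]² / (-0.06)²
  = [2.326·0.4702 + 1.282·0.4877]² / 0.0036
  = [1.7190]² / 0.0036
  = 820.83
Round up → n = 821.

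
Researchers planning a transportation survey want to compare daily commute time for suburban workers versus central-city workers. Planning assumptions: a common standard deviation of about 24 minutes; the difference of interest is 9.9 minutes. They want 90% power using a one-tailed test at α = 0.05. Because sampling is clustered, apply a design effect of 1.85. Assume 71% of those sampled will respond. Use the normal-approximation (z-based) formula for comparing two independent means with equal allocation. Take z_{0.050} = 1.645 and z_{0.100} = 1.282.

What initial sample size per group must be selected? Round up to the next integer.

n = (z_α + z_β)² · (σ₁² + σ₂²) / δ²
  = (1.645 + 1.282)² · (2·24² = 1152) / 9.9²
  = 8.5673 · 1152 / 98.01
  = 100.70
Design effect: 1.85 × 100.70 = 186.29.
Adjust for 71% response: 186.29 / 0.71 = 262.39.
Round up → n = 263 per group.

n = 263 per group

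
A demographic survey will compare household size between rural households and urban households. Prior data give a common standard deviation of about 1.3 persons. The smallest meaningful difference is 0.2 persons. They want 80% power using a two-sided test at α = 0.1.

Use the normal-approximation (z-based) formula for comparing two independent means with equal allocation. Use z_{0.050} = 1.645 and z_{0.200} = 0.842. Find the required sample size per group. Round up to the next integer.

n = 523 per group

n = (z_{α/2} + z_β)² · (σ₁² + σ₂²) / δ²
  = (1.645 + 0.842)² · (2·1.3² = 3.38) / 0.2²
  = 6.1852 · 3.38 / 0.04
  = 522.65
Round up → n = 523 per group.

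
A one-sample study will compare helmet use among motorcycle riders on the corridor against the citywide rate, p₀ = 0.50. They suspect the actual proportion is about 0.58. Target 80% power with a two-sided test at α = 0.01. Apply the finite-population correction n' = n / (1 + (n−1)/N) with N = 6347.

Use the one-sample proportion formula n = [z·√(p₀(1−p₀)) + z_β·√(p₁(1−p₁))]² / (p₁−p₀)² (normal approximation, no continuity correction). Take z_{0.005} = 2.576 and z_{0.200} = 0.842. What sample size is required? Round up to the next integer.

n = [z_{α/2}·√(p₀q₀) + z_β·√(p₁q₁)]² / (p₁ − p₀)²
  = [2.576·√(0.50·0.50) + 0.842·√(0.58·0.42)]² / (0.08)²
  = [2.576·0.5000 + 0.842·0.4936]² / 0.0064
  = [1.7036]² / 0.0064
  = 453.46
Finite-population correction (N = 6347): 453.46 / (1 + (453.46 − 1)/6347) = 423.29.
Round up → n = 424.

n = 424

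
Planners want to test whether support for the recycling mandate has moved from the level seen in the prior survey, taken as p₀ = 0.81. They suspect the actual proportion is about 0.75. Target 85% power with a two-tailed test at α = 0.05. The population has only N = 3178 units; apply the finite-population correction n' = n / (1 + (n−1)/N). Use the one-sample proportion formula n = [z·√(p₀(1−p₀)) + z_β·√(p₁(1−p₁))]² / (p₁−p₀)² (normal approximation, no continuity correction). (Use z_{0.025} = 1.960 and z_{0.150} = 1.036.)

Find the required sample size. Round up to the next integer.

n = 365

n = [z_{α/2}·√(p₀q₀) + z_β·√(p₁q₁)]² / (p₁ − p₀)²
  = [1.960·√(0.81·0.19) + 1.036·√(0.75·0.25)]² / (-0.06)²
  = [1.960·0.3923 + 1.036·0.4330]² / 0.0036
  = [1.2175]² / 0.0036
  = 411.76
Finite-population correction (N = 3178): 411.76 / (1 + (411.76 − 1)/3178) = 364.63.
Round up → n = 365.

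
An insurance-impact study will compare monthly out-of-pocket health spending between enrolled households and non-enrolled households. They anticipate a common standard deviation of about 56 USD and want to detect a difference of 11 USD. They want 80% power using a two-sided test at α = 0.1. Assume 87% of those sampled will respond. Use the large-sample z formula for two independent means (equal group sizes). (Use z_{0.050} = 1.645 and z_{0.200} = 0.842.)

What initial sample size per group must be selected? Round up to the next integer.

n = (z_{α/2} + z_β)² · (σ₁² + σ₂²) / δ²
  = (1.645 + 0.842)² · (2·56² = 6272) / 11²
  = 6.1852 · 6272 / 121
  = 320.61
Adjust for 87% response: 320.61 / 0.87 = 368.51.
Round up → n = 369 per group.

n = 369 per group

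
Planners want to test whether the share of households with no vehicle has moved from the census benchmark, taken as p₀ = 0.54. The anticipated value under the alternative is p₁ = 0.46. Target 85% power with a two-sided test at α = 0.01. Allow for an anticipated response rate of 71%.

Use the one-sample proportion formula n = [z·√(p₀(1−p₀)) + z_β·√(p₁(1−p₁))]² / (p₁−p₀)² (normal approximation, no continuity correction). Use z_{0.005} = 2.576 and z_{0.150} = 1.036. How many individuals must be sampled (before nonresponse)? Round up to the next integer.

n = 714

n = [z_{α/2}·√(p₀q₀) + z_β·√(p₁q₁)]² / (p₁ − p₀)²
  = [2.576·√(0.54·0.46) + 1.036·√(0.46·0.54)]² / (-0.08)²
  = [2.576·0.4984 + 1.036·0.4984]² / 0.0064
  = [1.8002]² / 0.0064
  = 506.37
Adjust for 71% response: 506.37 / 0.71 = 713.20.
Round up → n = 714.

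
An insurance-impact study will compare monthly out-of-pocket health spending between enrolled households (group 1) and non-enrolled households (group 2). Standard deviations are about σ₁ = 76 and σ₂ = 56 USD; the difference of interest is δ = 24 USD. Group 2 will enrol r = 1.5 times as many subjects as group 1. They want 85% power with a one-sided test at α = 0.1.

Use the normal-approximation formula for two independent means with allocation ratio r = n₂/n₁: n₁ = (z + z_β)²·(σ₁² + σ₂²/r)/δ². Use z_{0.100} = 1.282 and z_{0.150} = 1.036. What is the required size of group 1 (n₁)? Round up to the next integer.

n₁ = 74

n₁ = (z_α + z_β)² · (σ₁² + σ₂²/r) / δ²
   = (1.282 + 1.036)² · (76² + 56²/1.5) / 24²
   = 5.3731 · (5776 + 2090.7) / 576
   = 5.3731 · 7866.7 / 576
   = 73.38
Round up → n₁ = 74; n₂ = r·n₁ = 1.5 × 74 = 111.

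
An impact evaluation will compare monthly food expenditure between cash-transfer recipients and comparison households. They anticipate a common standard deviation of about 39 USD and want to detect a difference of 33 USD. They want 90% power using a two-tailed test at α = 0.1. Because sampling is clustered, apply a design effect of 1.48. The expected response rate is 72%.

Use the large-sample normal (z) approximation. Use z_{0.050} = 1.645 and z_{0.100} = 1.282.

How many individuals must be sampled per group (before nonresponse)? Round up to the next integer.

n = 50 per group

n = (z_{α/2} + z_β)² · (σ₁² + σ₂²) / δ²
  = (1.645 + 1.282)² · (2·39² = 3042) / 33²
  = 8.5673 · 3042 / 1089
  = 23.93
Design effect: 1.48 × 23.93 = 35.42.
Adjust for 72% response: 35.42 / 0.72 = 49.19.
Round up → n = 50 per group.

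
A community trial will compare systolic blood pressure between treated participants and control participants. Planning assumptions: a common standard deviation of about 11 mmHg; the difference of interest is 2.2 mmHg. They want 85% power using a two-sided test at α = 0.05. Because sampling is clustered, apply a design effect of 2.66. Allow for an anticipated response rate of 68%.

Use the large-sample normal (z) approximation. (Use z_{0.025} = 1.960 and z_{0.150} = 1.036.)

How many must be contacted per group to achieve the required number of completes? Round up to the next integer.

n = (z_{α/2} + z_β)² · (σ₁² + σ₂²) / δ²
  = (1.960 + 1.036)² · (2·11² = 242) / 2.2²
  = 8.9760 · 242 / 4.84
  = 448.80
Design effect: 2.66 × 448.80 = 1193.81.
Adjust for 68% response: 1193.81 / 0.68 = 1755.60.
Round up → n = 1756 per group.

n = 1756 per group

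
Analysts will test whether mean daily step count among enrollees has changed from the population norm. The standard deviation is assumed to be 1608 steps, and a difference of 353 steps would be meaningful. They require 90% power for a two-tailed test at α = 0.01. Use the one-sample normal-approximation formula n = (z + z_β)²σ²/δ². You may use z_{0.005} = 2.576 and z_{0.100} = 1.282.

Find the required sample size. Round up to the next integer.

n = (z_{α/2} + z_β)² · σ² / δ²
  = (2.576 + 1.282)² · 1608² / 353²
  = 14.8842 · 2585664 / 124609
  = 308.85
Round up → n = 309.

n = 309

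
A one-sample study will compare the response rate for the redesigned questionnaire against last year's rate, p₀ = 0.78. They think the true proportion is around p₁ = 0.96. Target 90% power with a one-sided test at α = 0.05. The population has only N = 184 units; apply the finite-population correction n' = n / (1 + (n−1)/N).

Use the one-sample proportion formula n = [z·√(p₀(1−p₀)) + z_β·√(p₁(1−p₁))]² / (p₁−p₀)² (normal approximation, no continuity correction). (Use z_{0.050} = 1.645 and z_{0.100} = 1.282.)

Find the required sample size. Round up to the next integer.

n = 24

n = [z_α·√(p₀q₀) + z_β·√(p₁q₁)]² / (p₁ − p₀)²
  = [1.645·√(0.78·0.22) + 1.282·√(0.96·0.04)]² / (0.18)²
  = [1.645·0.4142 + 1.282·0.1960]² / 0.0324
  = [0.9327]² / 0.0324
  = 26.85
Finite-population correction (N = 184): 26.85 / (1 + (26.85 − 1)/184) = 23.54.
Round up → n = 24.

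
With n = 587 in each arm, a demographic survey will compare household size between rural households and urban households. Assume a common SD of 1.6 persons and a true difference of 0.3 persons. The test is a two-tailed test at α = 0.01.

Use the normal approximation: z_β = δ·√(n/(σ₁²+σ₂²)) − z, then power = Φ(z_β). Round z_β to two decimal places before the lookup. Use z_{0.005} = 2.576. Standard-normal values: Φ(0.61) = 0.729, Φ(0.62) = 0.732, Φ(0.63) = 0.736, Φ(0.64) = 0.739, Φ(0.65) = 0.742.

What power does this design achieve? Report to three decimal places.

z_β = δ·√(n/(σ₁²+σ₂²)) − z_{α/2}
    = 0.3 · √(587/5.12) − 2.576
    = 0.3 · 10.70740 − 2.576
    = 3.2122 − 2.576 = 0.6362 → 0.64
Power = Φ(0.64) = 0.739.

Power ≈ 0.739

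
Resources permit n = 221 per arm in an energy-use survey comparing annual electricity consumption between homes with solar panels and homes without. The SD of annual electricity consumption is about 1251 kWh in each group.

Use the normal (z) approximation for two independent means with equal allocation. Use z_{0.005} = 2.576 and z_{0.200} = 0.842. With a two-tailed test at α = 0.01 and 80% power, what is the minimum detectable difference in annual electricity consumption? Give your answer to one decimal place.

Minimum detectable difference ≈ 406.8 kWh

δ = (z_{α/2} + z_β) · √((σ₁²+σ₂²)/n)
  = (2.576 + 0.842) · √(3130002/221)
  = 3.418 · √14162.9
  = 3.418 · 119.0080
  = 406.7694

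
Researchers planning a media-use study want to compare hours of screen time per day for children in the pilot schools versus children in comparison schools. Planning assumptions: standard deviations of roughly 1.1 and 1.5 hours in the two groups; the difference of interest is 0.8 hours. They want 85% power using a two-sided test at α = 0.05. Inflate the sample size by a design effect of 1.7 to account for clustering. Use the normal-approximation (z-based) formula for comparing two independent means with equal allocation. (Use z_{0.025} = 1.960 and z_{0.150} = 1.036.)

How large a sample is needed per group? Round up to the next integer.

n = 83 per group

n = (z_{α/2} + z_β)² · (σ₁² + σ₂²) / δ²
  = (1.960 + 1.036)² · (1.1² + 1.5² = 3.46) / 0.8²
  = 8.9760 · 3.46 / 0.64
  = 48.53
Design effect: 1.7 × 48.53 = 82.50.
Round up → n = 83 per group.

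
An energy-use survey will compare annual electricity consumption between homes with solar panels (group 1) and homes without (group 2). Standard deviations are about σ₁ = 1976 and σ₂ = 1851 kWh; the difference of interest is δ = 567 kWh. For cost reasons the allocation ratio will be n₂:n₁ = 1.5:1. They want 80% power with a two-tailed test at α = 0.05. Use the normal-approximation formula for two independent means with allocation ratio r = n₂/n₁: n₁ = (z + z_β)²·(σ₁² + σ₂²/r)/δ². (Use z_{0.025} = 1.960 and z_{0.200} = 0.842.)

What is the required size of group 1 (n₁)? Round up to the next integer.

n₁ = (z_{α/2} + z_β)² · (σ₁² + σ₂²/r) / δ²
   = (1.960 + 0.842)² · (1976² + 1851²/1.5) / 567²
   = 7.8512 · (3904576 + 2284134) / 321489
   = 7.8512 · 6188710 / 321489
   = 151.14
Round up → n₁ = 152; n₂ = r·n₁ = 1.5 × 152 = 228.

n₁ = 152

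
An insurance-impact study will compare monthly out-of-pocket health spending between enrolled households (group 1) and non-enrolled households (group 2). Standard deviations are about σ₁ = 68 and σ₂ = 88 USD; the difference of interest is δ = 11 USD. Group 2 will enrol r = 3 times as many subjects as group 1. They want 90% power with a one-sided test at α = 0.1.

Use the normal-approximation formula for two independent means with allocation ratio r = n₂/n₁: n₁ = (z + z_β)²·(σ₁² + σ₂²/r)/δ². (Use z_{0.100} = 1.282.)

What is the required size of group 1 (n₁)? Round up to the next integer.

n₁ = (z_α + z_β)² · (σ₁² + σ₂²/r) / δ²
   = (1.282 + 1.282)² · (68² + 88²/3) / 11²
   = 6.5741 · (4624 + 2581.3) / 121
   = 6.5741 · 7205.3 / 121
   = 391.48
Round up → n₁ = 392; n₂ = r·n₁ = 3 × 392 = 1176.

n₁ = 392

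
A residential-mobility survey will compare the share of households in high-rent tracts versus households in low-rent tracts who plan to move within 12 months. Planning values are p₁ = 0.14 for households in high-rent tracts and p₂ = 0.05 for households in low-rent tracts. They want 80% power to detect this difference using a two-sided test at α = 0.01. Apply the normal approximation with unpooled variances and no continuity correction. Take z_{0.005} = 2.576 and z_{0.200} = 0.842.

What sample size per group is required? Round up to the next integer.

n = 243 per group

n = (z_{α/2} + z_β)² · [p₁(1−p₁) + p₂(1−p₂)] / (p₁ − p₂)²
  = (2.576 + 0.842)² · (0.14·0.86 + 0.05·0.95) / (0.09)²
  = (3.418)² · (0.1204 + 0.0475) / 0.0081
  = 11.6827 · 0.1679 / 0.0081
  = 242.16
Round up → n = 243 per group.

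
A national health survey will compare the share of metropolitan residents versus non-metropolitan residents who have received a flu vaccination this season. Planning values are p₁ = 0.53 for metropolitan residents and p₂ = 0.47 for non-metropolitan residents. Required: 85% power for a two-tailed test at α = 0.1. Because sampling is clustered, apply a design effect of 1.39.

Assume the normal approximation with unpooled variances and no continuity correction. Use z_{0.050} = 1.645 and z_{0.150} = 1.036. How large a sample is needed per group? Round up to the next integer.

n = (z_{α/2} + z_β)² · [p₁(1−p₁) + p₂(1−p₂)] / (p₁ − p₂)²
  = (1.645 + 1.036)² · (0.53·0.47 + 0.47·0.53) / (0.06)²
  = (2.681)² · (0.2491 + 0.2491) / 0.0036
  = 7.1878 · 0.4982 / 0.0036
  = 994.71
Design effect: 1.39 × 994.71 = 1382.64.
Round up → n = 1383 per group.

n = 1383 per group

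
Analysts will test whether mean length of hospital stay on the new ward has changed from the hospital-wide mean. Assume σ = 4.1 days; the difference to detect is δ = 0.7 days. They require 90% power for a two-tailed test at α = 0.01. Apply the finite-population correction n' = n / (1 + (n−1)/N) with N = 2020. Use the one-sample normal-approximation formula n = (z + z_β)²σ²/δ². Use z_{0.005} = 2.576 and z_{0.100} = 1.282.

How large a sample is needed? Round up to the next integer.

n = 408

n = (z_{α/2} + z_β)² · σ² / δ²
  = (2.576 + 1.282)² · 4.1² / 0.7²
  = 14.8842 · 16.81 / 0.49
  = 510.62
Finite-population correction (N = 2020): 510.62 / (1 + (510.62 − 1)/2020) = 407.75.
Round up → n = 408.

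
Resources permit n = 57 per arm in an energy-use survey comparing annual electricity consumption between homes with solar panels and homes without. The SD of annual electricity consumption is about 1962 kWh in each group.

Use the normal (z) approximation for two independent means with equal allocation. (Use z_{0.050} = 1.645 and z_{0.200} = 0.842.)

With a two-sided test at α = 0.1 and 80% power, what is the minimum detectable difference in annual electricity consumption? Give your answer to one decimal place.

δ = (z_{α/2} + z_β) · √((σ₁²+σ₂²)/n)
  = (1.645 + 0.842) · √(7698888/57)
  = 2.487 · √135068.2
  = 2.487 · 367.5163
  = 914.0130

Minimum detectable difference ≈ 914.0 kWh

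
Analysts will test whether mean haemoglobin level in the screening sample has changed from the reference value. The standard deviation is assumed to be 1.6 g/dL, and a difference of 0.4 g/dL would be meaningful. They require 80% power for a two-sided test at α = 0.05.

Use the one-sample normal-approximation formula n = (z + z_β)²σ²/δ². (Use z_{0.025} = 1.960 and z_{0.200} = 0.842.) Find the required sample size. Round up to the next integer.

n = (z_{α/2} + z_β)² · σ² / δ²
  = (1.960 + 0.842)² · 1.6² / 0.4²
  = 7.8512 · 2.56 / 0.16
  = 125.62
Round up → n = 126.

n = 126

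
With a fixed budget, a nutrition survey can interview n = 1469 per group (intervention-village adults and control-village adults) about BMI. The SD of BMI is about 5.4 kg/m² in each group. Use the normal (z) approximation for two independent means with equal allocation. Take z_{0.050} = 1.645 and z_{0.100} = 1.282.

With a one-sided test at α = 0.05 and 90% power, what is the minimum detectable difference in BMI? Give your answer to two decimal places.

δ = (z_α + z_β) · √((σ₁²+σ₂²)/n)
  = (1.645 + 1.282) · √(58.32/1469)
  = 2.927 · √0.0397
  = 2.927 · 0.1992
  = 0.5832

Minimum detectable difference ≈ 0.58 kg/m²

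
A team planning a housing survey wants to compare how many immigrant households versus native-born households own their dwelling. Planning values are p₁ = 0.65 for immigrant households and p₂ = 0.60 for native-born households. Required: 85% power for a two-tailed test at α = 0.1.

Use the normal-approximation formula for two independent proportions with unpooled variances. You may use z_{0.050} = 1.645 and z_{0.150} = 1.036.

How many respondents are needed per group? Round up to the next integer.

n = 1345 per group

n = (z_{α/2} + z_β)² · [p₁(1−p₁) + p₂(1−p₂)] / (p₁ − p₂)²
  = (1.645 + 1.036)² · (0.65·0.35 + 0.60·0.40) / (0.05)²
  = (2.681)² · (0.2275 + 0.2400) / 0.0025
  = 7.1878 · 0.4675 / 0.0025
  = 1344.11
Round up → n = 1345 per group.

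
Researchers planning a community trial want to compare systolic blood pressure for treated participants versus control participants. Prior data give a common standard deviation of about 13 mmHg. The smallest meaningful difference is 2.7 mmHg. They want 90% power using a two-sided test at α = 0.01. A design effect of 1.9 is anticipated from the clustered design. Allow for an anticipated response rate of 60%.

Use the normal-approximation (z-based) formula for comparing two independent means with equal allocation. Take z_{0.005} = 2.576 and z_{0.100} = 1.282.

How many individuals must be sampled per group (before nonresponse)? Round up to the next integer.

n = 2186 per group

n = (z_{α/2} + z_β)² · (σ₁² + σ₂²) / δ²
  = (2.576 + 1.282)² · (2·13² = 338) / 2.7²
  = 14.8842 · 338 / 7.29
  = 690.10
Design effect: 1.9 × 690.10 = 1311.19.
Adjust for 60% response: 1311.19 / 0.60 = 2185.32.
Round up → n = 2186 per group.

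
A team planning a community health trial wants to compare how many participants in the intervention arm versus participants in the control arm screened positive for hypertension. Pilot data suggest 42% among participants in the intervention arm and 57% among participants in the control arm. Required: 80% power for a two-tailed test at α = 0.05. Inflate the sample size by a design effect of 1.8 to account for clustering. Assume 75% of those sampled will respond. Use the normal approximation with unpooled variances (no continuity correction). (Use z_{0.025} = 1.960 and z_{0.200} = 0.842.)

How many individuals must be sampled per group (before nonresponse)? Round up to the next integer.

n = 410 per group

n = (z_{α/2} + z_β)² · [p₁(1−p₁) + p₂(1−p₂)] / (p₁ − p₂)²
  = (1.960 + 0.842)² · (0.42·0.58 + 0.57·0.43) / (-0.15)²
  = (2.802)² · (0.2436 + 0.2451) / 0.0225
  = 7.8512 · 0.4887 / 0.0225
  = 170.53
Design effect: 1.8 × 170.53 = 306.95.
Adjust for 75% response: 306.95 / 0.75 = 409.27.
Round up → n = 410 per group.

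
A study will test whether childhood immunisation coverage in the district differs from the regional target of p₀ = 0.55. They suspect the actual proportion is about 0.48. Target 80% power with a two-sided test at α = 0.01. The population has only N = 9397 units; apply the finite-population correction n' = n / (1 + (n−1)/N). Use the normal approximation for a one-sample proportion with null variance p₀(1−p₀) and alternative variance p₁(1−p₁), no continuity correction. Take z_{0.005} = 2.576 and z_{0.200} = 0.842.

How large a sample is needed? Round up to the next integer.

n = 557

n = [z_{α/2}·√(p₀q₀) + z_β·√(p₁q₁)]² / (p₁ − p₀)²
  = [2.576·√(0.55·0.45) + 0.842·√(0.48·0.52)]² / (-0.07)²
  = [2.576·0.4975 + 0.842·0.4996]² / 0.0049
  = [1.7022]² / 0.0049
  = 591.33
Finite-population correction (N = 9397): 591.33 / (1 + (591.33 − 1)/9397) = 556.38.
Round up → n = 557.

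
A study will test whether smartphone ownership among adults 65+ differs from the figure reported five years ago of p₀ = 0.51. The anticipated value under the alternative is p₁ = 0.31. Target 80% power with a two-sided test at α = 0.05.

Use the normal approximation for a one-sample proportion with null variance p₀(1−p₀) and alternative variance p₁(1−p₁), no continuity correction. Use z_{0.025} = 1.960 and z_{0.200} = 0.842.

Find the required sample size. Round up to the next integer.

n = [z_{α/2}·√(p₀q₀) + z_β·√(p₁q₁)]² / (p₁ − p₀)²
  = [1.960·√(0.51·0.49) + 0.842·√(0.31·0.69)]² / (-0.20)²
  = [1.960·0.4999 + 0.842·0.4625]² / 0.0400
  = [1.3692]² / 0.0400
  = 46.87
Round up → n = 47.

n = 47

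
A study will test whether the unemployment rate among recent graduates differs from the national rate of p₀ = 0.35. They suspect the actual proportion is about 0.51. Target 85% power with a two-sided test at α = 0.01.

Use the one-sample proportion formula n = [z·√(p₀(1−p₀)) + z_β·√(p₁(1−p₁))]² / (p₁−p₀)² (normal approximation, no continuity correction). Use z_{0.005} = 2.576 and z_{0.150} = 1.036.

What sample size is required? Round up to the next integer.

n = 120

n = [z_{α/2}·√(p₀q₀) + z_β·√(p₁q₁)]² / (p₁ − p₀)²
  = [2.576·√(0.35·0.65) + 1.036·√(0.51·0.49)]² / (0.16)²
  = [2.576·0.4770 + 1.036·0.4999]² / 0.0256
  = [1.7466]² / 0.0256
  = 119.16
Round up → n = 120.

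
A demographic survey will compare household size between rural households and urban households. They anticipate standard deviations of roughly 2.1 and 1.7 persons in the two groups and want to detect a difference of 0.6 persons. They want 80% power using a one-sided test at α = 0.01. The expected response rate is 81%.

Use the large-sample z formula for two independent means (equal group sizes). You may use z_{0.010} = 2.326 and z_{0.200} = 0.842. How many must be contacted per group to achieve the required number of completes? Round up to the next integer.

n = (z_α + z_β)² · (σ₁² + σ₂²) / δ²
  = (2.326 + 0.842)² · (2.1² + 1.7² = 7.3) / 0.6²
  = 10.0362 · 7.3 / 0.36
  = 203.51
Adjust for 81% response: 203.51 / 0.81 = 251.25.
Round up → n = 252 per group.

n = 252 per group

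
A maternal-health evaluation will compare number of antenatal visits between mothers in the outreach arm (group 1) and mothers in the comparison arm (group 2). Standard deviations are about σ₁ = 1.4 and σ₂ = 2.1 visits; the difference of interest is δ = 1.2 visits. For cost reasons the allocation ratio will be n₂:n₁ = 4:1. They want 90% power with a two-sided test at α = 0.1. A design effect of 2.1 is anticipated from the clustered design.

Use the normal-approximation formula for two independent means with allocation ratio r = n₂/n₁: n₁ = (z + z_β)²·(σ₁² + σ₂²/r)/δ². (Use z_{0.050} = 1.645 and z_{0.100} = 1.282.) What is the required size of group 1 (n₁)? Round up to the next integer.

n₁ = (z_{α/2} + z_β)² · (σ₁² + σ₂²/r) / δ²
   = (1.645 + 1.282)² · (1.4² + 2.1²/4) / 1.2²
   = 8.5673 · (1.96 + 1.1025) / 1.44
   = 8.5673 · 3.0625 / 1.44
   = 18.22
Design effect: 2.1 × 18.22 = 38.26.
Round up → n₁ = 39; n₂ = r·n₁ = 4 × 39 = 156.

n₁ = 39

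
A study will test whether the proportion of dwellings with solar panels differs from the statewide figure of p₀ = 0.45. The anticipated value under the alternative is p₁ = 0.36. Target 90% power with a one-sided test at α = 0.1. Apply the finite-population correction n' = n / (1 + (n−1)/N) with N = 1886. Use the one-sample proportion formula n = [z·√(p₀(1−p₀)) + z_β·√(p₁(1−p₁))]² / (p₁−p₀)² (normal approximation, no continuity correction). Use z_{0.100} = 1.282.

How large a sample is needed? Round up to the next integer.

n = [z_α·√(p₀q₀) + z_β·√(p₁q₁)]² / (p₁ − p₀)²
  = [1.282·√(0.45·0.55) + 1.282·√(0.36·0.64)]² / (-0.09)²
  = [1.282·0.4975 + 1.282·0.4800]² / 0.0081
  = [1.2531]² / 0.0081
  = 193.87
Finite-population correction (N = 1886): 193.87 / (1 + (193.87 − 1)/1886) = 175.89.
Round up → n = 176.

n = 176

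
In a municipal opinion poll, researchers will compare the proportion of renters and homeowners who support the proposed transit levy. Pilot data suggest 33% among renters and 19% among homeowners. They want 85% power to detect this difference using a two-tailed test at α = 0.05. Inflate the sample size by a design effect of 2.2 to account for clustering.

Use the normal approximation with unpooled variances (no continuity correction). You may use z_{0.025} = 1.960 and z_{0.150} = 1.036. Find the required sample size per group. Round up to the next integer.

n = 378 per group

n = (z_{α/2} + z_β)² · [p₁(1−p₁) + p₂(1−p₂)] / (p₁ − p₂)²
  = (1.960 + 1.036)² · (0.33·0.67 + 0.19·0.81) / (0.14)²
  = (2.996)² · (0.2211 + 0.1539) / 0.0196
  = 8.9760 · 0.3750 / 0.0196
  = 171.73
Design effect: 2.2 × 171.73 = 377.82.
Round up → n = 378 per group.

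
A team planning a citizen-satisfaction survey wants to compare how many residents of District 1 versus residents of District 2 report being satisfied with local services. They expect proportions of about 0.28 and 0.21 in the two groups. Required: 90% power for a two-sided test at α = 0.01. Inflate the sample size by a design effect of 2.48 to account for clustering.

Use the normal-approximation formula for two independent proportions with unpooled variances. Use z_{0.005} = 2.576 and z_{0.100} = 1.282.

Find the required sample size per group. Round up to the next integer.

n = (z_{α/2} + z_β)² · [p₁(1−p₁) + p₂(1−p₂)] / (p₁ − p₂)²
  = (2.576 + 1.282)² · (0.28·0.72 + 0.21·0.79) / (0.07)²
  = (3.858)² · (0.2016 + 0.1659) / 0.0049
  = 14.8842 · 0.3675 / 0.0049
  = 1116.31
Design effect: 2.48 × 1116.31 = 2768.45.
Round up → n = 2769 per group.

n = 2769 per group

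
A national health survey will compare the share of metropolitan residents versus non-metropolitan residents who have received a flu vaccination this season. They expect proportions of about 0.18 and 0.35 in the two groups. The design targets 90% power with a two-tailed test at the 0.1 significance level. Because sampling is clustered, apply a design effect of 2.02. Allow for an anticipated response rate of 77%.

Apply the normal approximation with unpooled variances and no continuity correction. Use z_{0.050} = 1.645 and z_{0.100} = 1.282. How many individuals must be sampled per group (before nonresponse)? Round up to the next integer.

n = (z_{α/2} + z_β)² · [p₁(1−p₁) + p₂(1−p₂)] / (p₁ − p₂)²
  = (1.645 + 1.282)² · (0.18·0.82 + 0.35·0.65) / (-0.17)²
  = (2.927)² · (0.1476 + 0.2275) / 0.0289
  = 8.5673 · 0.3751 / 0.0289
  = 111.20
Design effect: 2.02 × 111.20 = 224.62.
Adjust for 77% response: 224.62 / 0.77 = 291.71.
Round up → n = 292 per group.

n = 292 per group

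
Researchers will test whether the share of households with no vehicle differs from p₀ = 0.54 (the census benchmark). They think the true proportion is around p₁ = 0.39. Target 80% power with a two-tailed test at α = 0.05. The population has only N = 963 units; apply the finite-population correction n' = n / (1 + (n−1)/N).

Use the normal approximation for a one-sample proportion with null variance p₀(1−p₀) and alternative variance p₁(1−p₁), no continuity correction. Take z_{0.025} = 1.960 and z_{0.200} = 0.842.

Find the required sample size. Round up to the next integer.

n = [z_{α/2}·√(p₀q₀) + z_β·√(p₁q₁)]² / (p₁ − p₀)²
  = [1.960·√(0.54·0.46) + 0.842·√(0.39·0.61)]² / (-0.15)²
  = [1.960·0.4984 + 0.842·0.4877]² / 0.0225
  = [1.3875]² / 0.0225
  = 85.57
Finite-population correction (N = 963): 85.57 / (1 + (85.57 − 1)/963) = 78.66.
Round up → n = 79.

n = 79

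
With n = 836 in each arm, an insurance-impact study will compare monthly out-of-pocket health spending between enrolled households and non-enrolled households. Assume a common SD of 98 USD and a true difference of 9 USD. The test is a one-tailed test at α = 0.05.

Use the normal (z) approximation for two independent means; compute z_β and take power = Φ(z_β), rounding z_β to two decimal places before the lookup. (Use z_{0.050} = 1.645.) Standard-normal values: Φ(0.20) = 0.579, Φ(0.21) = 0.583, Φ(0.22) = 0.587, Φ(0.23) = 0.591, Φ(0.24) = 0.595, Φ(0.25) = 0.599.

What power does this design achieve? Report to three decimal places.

Power ≈ 0.591

z_β = δ·√(n/(σ₁²+σ₂²)) − z_α
    = 9 · √(836/19208) − 1.645
    = 9 · 0.20862 − 1.645
    = 1.8776 − 1.645 = 0.2326 → 0.23
Power = Φ(0.23) = 0.591.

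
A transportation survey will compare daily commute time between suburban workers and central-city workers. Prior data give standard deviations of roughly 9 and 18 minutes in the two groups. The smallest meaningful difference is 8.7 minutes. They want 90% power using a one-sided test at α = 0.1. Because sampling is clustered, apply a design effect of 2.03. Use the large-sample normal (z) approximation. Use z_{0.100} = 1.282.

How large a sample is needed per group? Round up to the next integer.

n = (z_α + z_β)² · (σ₁² + σ₂²) / δ²
  = (1.282 + 1.282)² · (9² + 18² = 405) / 8.7²
  = 6.5741 · 405 / 75.69
  = 35.18
Design effect: 2.03 × 35.18 = 71.41.
Round up → n = 72 per group.

n = 72 per group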